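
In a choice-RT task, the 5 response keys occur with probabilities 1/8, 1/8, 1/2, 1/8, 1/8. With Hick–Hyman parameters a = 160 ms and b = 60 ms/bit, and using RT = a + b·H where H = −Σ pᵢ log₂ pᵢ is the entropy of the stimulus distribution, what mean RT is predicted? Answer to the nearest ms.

H = −Σ pᵢ log₂ pᵢ = 0.125·3 + 0.125·3 + 0.5·1 + 0.125·3 + 0.125·3 = 2.000 bits.
RT = 160 + 60 × 2.000 = 280.00 ms.

280 ms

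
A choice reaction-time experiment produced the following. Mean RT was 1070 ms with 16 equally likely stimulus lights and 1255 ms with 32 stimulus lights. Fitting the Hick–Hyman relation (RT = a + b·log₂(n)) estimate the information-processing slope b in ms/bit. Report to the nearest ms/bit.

185 ms/bit

The slope on a log₂ axis is (1255 − 1070) / (5 − 4) = 185 ms/bit.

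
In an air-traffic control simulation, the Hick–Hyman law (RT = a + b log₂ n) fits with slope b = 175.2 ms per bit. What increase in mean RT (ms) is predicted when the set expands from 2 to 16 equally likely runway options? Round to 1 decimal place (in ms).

525.6 ms

The intercept a cancels: ΔRT = b·(log₂ n₂ − log₂ n₁) = b·log₂(n₂/n₁).
log₂(16) − log₂(2) = log₂(16/2) = log₂(8) = 3.
ΔRT = 175.2 × 3.0000 = 525.600 ms.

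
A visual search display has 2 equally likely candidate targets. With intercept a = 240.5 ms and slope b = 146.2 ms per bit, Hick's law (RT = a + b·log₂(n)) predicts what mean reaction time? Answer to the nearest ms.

log₂(2) = 1 bits, so RT = 240.5 + 146.2 × 1 ≈ 386.700 ms.

387 ms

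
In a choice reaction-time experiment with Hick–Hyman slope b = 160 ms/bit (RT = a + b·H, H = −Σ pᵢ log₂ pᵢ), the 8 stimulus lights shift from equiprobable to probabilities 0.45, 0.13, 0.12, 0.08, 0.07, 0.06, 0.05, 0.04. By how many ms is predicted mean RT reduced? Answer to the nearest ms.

The RT saving is b·ΔH. Equiprobable H₀ = log₂(8) = 3.0000 bits; with the given probabilities H = 2.4736 bits.
b·(H₀ − H) = 160 × (3.0000 − 2.4736) = 84.23 ms.

84 ms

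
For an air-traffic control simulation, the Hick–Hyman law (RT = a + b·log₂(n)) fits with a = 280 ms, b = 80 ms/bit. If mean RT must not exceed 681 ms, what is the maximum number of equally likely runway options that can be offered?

32

Information budget: (681 − 280)/80 = 5.0125 bits, so n ≤ 2^5.0125 = 32.278 → at most 32.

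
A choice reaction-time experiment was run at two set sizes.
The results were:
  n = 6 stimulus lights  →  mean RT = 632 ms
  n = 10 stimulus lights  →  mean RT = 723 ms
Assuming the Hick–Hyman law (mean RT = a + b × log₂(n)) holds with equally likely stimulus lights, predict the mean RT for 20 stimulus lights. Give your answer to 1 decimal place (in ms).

Solve the two-equation system in a and b:
  b = (723 − 632) / (log₂ 10 − log₂ 6) = 91 / (3.3219 − 2.5850) = 123.479 ms/bit
  a = 632 − 123.479 × 2.5850 = 312.811 ms
Then RT(20) = 312.811 + 123.479 × log₂ 20 = 312.811 + 123.479 × 4.3219 ≈ 846.479 ms.

846.5 ms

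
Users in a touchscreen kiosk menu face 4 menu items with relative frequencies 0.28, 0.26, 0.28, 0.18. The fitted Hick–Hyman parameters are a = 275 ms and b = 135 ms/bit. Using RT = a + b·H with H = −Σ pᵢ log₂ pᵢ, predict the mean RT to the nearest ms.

H = 0.28·log₂(1/0.28) + 0.26·log₂(1/0.26) + 0.28·log₂(1/0.28) + 0.18·log₂(1/0.18) = 1.9790 bits.
RT = 275 + 135 × 1.9790 = 542.17 ms.

542 ms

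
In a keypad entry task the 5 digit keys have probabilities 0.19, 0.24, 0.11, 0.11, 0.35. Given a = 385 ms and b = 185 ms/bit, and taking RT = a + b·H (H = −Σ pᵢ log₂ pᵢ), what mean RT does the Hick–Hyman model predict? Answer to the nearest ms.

788 ms

Entropy contributions −pᵢ log₂ pᵢ: 0.4552, 0.4941, 0.3503, 0.3503, 0.5301; sum H = 2.1800 bits.
RT = a + bH = 385 + 185·2.1800 = 788.31 ms.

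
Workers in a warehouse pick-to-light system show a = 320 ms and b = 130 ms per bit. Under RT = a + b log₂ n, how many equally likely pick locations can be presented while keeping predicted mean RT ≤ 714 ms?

Set 320 + 130·log₂ n ≤ 714 → log₂ n ≤ (714 − 320)/130 = 3.0308.
So n ≤ 2^3.0308 = 8.172; the largest integer n is 8.

8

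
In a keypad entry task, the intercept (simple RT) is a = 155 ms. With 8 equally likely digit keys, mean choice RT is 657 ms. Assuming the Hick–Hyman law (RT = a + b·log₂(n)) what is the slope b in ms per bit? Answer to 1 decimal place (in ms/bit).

167.3 ms/bit

log₂(8) = 3 bits.
b = (RT − a)/log₂ n = (657 − 155) / 3 = 167.333 ms/bit.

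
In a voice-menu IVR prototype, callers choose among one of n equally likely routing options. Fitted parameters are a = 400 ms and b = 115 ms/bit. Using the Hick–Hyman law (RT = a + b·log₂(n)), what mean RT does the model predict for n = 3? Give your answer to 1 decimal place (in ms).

log₂(3) = 1.5850 bits, so RT = 400 + 115 × 1.5850 ≈ 582.271 ms.

582.3 ms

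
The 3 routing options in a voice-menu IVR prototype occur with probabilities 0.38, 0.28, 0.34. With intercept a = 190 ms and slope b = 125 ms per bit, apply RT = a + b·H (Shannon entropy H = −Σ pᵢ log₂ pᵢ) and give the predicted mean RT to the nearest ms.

387 ms

Entropy contributions −pᵢ log₂ pᵢ: 0.5305, 0.5142, 0.5292; sum H = 1.5738 bits.
RT = a + bH = 190 + 125·1.5738 = 386.73 ms.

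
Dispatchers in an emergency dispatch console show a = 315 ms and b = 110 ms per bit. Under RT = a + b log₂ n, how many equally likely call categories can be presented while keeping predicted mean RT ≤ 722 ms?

12

110·log₂ n ≤ 722 − 315 = 407, giving log₂ n ≤ 3.7000 and n ≤ 12.996. The largest whole number is 12.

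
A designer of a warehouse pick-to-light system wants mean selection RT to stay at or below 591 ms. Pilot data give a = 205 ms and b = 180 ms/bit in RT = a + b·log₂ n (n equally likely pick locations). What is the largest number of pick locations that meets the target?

4

Information budget: (591 − 205)/180 = 2.1444 bits, so n ≤ 2^2.1444 = 4.421 → at most 4.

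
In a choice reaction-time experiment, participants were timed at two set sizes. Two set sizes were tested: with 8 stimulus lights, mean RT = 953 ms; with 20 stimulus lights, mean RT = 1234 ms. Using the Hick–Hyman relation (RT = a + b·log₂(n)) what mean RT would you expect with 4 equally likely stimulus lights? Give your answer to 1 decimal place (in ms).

740.4 ms

Fit slope and intercept:
  b = (1234 − 953) / (log₂ 20 − log₂ 8) = 281 / (4.3219 − 3) = 212.568 ms/bit
  a = 953 − 212.568 × 3 = 315.295 ms
Then RT(4) = 315.295 + 212.568 × log₂ 4 = 315.295 + 212.568 × 2 ≈ 740.432 ms.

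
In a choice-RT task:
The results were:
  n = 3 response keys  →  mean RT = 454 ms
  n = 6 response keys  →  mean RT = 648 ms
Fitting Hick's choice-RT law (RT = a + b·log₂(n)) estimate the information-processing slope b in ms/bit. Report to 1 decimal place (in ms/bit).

Slope: b = (648 − 454) / (log₂ 6 − log₂ 3) = 194/1.0000 = 194.000 ms/bit.

194.0 ms/bit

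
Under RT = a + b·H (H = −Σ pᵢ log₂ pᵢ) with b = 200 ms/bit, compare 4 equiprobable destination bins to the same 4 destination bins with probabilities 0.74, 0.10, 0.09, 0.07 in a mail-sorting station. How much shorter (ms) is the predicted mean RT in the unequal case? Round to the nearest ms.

153 ms

The RT saving is b·ΔH. Equiprobable H₀ = log₂(4) = 2.0000 bits; with the given probabilities H = 1.2349 bits.
b·(H₀ − H) = 200 × (2.0000 − 1.2349) = 153.03 ms.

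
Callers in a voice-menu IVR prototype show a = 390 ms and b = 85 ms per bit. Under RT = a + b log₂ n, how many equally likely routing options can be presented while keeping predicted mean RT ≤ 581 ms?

Set 390 + 85·log₂ n ≤ 581 → log₂ n ≤ (581 − 390)/85 = 2.2471.
So n ≤ 2^2.2471 = 4.747; the largest integer n is 4.

4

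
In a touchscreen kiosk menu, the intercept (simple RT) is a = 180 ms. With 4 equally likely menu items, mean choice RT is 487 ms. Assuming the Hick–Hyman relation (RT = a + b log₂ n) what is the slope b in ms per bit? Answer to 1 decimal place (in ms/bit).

153.5 ms/bit

b = (487 − 180) / log₂(4) = 307 / 2 = 153.500 ms/bit.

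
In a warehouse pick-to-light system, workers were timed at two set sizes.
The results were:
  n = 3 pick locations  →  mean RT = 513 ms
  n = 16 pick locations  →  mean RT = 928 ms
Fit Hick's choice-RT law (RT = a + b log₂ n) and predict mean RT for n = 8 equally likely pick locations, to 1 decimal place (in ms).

With log₂ n on the abscissa the relation is linear; from the two conditions:
  b = (928 − 513) / (log₂ 16 − log₂ 3) = 415 / (4 − 1.5850) = 171.840 ms/bit
  a = 513 − 171.840 × 1.5850 = 240.640 ms
Then RT(8) = 240.640 + 171.840 × log₂ 8 = 240.640 + 171.840 × 3 ≈ 756.160 ms.

756.2 ms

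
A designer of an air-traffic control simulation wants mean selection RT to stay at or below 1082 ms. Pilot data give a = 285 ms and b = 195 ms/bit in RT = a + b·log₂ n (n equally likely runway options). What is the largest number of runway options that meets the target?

16

Set 285 + 195·log₂ n ≤ 1082 → log₂ n ≤ (1082 − 285)/195 = 4.0872.
So n ≤ 2^4.0872 = 16.997; the largest integer n is 16.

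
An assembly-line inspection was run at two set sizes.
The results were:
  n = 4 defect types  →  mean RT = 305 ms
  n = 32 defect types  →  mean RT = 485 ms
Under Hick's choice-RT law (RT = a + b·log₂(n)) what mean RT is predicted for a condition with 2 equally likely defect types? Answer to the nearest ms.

RT is linear in log₂ n, so two points fix the line:
  b = (485 − 305) / (log₂ 32 − log₂ 4) = 180 / (5 − 2) = 60 ms/bit
  a = 305 − 60 × 2 = 185 ms
Then RT(2) = 185 + 60 × log₂ 2 = 185 + 60 × 1 ≈ 245.000 ms.

245 ms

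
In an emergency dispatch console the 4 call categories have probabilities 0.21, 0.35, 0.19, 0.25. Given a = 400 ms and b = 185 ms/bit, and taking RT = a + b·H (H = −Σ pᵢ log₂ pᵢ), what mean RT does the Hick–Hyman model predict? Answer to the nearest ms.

762 ms

H = 0.21·log₂(1/0.21) + 0.35·log₂(1/0.35) + 0.19·log₂(1/0.19) + 0.25·log₂(1/0.25) = 1.9582 bits.
RT = 400 + 185 × 1.9582 = 762.26 ms.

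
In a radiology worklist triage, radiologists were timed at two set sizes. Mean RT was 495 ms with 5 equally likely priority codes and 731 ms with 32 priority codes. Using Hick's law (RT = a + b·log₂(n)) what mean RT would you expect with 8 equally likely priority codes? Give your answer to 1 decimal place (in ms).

Fit slope and intercept:
  b = (731 − 495) / (log₂ 32 − log₂ 5) = 236 / (5 − 2.3219) = 88.123 ms/bit
  a = 495 − 88.123 × 2.3219 = 290.384 ms
Then RT(8) = 290.384 + 88.123 × log₂ 8 = 290.384 + 88.123 × 3 ≈ 554.754 ms.

554.8 ms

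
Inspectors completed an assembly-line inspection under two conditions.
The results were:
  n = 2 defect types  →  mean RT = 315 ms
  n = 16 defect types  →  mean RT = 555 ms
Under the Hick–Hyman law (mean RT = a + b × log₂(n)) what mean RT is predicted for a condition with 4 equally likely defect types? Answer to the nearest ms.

395 ms

Fit slope and intercept:
  b = (555 − 315) / (log₂ 16 − log₂ 2) = 240 / (4 − 1) = 80 ms/bit
  a = 315 − 80 × 1 = 235 ms
Then RT(4) = 235 + 80 × log₂ 4 = 235 + 80 × 2 ≈ 395.000 ms.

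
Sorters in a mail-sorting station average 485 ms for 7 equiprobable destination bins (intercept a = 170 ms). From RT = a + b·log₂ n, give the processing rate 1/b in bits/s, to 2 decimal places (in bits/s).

Choice component = 485 − 170 = 315 ms over log₂(7) = 2.8074 bits.
b = 315 / 2.8074 = 112.205 ms/bit, so 1/b = 8.912 bits/s.

8.91 bits/s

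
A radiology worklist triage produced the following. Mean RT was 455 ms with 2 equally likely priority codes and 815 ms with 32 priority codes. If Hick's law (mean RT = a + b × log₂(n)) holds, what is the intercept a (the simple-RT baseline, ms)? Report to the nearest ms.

365 ms

Slope: b = (815 − 455) / (log₂ 32 − log₂ 2) = 360/4.0000 = 90 ms/bit.
Intercept: a = 455 − 90·log₂(2) = 365.000 ms.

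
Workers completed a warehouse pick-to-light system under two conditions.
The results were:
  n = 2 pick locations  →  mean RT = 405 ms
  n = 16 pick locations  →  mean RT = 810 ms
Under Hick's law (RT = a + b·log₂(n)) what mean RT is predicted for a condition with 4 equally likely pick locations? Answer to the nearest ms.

With log₂ n on the abscissa the relation is linear; from the two conditions:
  b = (810 − 405) / (log₂ 16 − log₂ 2) = 405 / (4 − 1) = 135 ms/bit
  a = 405 − 135 × 1 = 270 ms
Then RT(4) = 270 + 135 × log₂ 4 = 270 + 135 × 2 ≈ 540.000 ms.

540 ms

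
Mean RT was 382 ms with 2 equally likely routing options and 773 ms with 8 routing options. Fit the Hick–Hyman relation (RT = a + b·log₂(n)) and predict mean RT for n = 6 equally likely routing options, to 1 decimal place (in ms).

Solve the two-equation system in a and b:
  b = (773 − 382) / (log₂ 8 − log₂ 2) = 391 / (3 − 1) = 195.500 ms/bit
  a = 382 − 195.500 × 1 = 186.500 ms
Then RT(6) = 186.500 + 195.500 × log₂ 6 = 186.500 + 195.500 × 2.5850 ≈ 691.860 ms.

691.9 ms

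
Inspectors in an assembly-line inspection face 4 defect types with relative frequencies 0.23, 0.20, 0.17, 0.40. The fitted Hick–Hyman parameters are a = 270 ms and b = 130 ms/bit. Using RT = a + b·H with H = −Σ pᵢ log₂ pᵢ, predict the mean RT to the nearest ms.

519 ms

H = 0.23·log₂(1/0.23) + 0.20·log₂(1/0.20) + 0.17·log₂(1/0.17) + 0.40·log₂(1/0.40) = 1.9154 bits.
RT = 270 + 130 × 1.9154 = 519.00 ms.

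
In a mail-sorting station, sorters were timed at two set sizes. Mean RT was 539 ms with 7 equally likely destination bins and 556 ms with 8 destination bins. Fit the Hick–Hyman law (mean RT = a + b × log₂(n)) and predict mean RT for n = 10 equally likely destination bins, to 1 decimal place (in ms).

With log₂ n on the abscissa the relation is linear; from the two conditions:
  b = (556 − 539) / (log₂ 8 − log₂ 7) = 17 / (3 − 2.8074) = 88.245 ms/bit
  a = 539 − 88.245 × 2.8074 = 291.264 ms
Then RT(10) = 291.264 + 88.245 × log₂ 10 = 291.264 + 88.245 × 3.3219 ≈ 584.409 ms.

584.4 ms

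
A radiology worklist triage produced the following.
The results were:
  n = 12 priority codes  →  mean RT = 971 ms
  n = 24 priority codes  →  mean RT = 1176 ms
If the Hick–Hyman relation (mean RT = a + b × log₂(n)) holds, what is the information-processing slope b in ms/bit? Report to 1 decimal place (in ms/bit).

205.0 ms/bit

The slope on a log₂ axis is (1176 − 971) / (4.5850 − 3.5850) = 205.000 ms/bit.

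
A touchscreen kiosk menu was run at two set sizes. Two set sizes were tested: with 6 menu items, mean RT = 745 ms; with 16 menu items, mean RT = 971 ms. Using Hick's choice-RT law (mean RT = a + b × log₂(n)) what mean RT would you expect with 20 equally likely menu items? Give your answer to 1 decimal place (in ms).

RT is linear in log₂ n, so two points fix the line:
  b = (971 − 745) / (log₂ 16 − log₂ 6) = 226 / (4 − 2.5850) = 159.713 ms/bit
  a = 745 − 159.713 × 2.5850 = 332.148 ms
Then RT(20) = 332.148 + 159.713 × log₂ 20 = 332.148 + 159.713 × 4.3219 ≈ 1022.416 ms.

1022.4 ms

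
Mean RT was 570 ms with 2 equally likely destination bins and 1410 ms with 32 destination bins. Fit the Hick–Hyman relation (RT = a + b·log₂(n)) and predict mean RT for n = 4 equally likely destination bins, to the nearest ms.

780 ms

Solve the two-equation system in a and b:
  b = (1410 − 570) / (log₂ 32 − log₂ 2) = 840 / (5 − 1) = 210 ms/bit
  a = 570 − 210 × 1 = 360 ms
Then RT(4) = 360 + 210 × log₂ 4 = 360 + 210 × 2 ≈ 780.000 ms.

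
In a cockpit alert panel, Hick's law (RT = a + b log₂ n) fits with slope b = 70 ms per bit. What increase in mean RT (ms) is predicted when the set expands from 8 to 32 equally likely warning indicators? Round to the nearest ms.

140 ms

Only the slope matters, since a is common to both: ΔRT = b·log₂(n₂/n₁).
log₂(32) − log₂(8) = log₂(32/8) = log₂(4) = 2.
ΔRT = 70 × 2.0000 = 140.000 ms.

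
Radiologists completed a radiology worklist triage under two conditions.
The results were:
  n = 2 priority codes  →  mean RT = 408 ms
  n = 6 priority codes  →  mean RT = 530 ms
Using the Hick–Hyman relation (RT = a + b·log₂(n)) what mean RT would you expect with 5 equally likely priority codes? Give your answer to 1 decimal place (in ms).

509.8 ms

RT is linear in log₂ n, so two points fix the line:
  b = (530 − 408) / (log₂ 6 − log₂ 2) = 122 / (2.5850 − 1) = 76.973 ms/bit
  a = 408 − 76.973 × 1 = 331.027 ms
Then RT(5) = 331.027 + 76.973 × log₂ 5 = 331.027 + 76.973 × 2.3219 ≈ 509.753 ms.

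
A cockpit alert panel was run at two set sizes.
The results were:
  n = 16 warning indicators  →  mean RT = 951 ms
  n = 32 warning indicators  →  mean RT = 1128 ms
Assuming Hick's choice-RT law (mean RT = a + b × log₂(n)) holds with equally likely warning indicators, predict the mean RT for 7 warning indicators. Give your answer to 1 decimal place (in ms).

739.9 ms

Solve the two-equation system in a and b:
  b = (1128 − 951) / (log₂ 32 − log₂ 16) = 177 / (5 − 4) = 177.000 ms/bit
  a = 951 − 177.000 × 4 = 243.000 ms
Then RT(7) = 243.000 + 177.000 × log₂ 7 = 243.000 + 177.000 × 2.8074 ≈ 739.902 ms.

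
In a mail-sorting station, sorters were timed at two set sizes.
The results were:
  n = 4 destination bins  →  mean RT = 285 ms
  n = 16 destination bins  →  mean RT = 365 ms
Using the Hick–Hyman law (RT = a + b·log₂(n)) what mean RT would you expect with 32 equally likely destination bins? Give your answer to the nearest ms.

405 ms

RT is linear in log₂ n, so two points fix the line:
  b = (365 − 285) / (log₂ 16 − log₂ 4) = 80 / (4 − 2) = 40 ms/bit
  a = 285 − 40 × 2 = 205 ms
Then RT(32) = 205 + 40 × log₂ 32 = 205 + 40 × 5 ≈ 405.000 ms.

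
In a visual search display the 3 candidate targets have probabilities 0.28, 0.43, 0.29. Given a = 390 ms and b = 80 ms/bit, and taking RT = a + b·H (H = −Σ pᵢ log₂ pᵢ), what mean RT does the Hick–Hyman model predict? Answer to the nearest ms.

514 ms

Entropy contributions −pᵢ log₂ pᵢ: 0.5142, 0.5236, 0.5179; sum H = 1.5557 bits.
RT = a + bH = 390 + 80·1.5557 = 514.46 ms.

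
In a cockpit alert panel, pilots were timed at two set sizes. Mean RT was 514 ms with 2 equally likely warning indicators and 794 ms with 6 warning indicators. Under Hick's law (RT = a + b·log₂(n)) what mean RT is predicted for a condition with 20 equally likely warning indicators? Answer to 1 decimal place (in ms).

1100.9 ms

RT is linear in log₂ n, so two points fix the line:
  b = (794 − 514) / (log₂ 6 − log₂ 2) = 280 / (2.5850 − 1) = 176.660 ms/bit
  a = 514 − 176.660 × 1 = 337.340 ms
Then RT(20) = 337.340 + 176.660 × log₂ 20 = 337.340 + 176.660 × 4.3219 ≈ 1100.853 ms.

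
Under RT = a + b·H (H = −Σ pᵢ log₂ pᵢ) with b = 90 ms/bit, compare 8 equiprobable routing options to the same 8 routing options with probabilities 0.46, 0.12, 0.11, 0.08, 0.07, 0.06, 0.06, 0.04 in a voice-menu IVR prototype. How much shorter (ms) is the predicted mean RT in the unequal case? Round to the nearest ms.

The RT saving is b·ΔH. Equiprobable H₀ = log₂(8) = 3.0000 bits; with the given probabilities H = 2.4656 bits.
b·(H₀ − H) = 90 × (3.0000 − 2.4656) = 48.10 ms.

48 ms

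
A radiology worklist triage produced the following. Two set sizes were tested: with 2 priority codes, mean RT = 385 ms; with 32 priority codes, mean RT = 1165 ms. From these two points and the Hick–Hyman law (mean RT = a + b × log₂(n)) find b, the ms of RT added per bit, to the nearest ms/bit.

195 ms/bit

b = (RT₂ − RT₁)/(log₂ n₂ − log₂ n₁) = (1165 − 385)/(5 − 1) = 195 ms/bit.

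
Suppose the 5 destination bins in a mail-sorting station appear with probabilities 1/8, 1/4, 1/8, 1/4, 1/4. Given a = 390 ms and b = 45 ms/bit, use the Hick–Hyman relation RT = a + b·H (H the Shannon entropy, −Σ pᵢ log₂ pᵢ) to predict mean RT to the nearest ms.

491 ms

Each term −pᵢ log₂ pᵢ: 0.125·3 + 0.25·2 + 0.125·3 + 0.25·2 + 0.25·2; summed, H = 2.250 bits.
Mean RT = a + bH = 390 + 45·2.250 = 491.25 ms.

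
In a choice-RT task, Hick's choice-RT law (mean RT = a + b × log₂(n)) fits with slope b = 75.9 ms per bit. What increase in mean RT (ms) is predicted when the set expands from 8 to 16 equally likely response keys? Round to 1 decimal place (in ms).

ΔRT = (a + b log₂ n₂) − (a + b log₂ n₁) = b·(log₂ n₂ − log₂ n₁).
log₂(16) − log₂(8) = log₂(16/8) = log₂(2) = 1.
ΔRT = 75.9 × 1.0000 = 75.900 ms.

75.9 ms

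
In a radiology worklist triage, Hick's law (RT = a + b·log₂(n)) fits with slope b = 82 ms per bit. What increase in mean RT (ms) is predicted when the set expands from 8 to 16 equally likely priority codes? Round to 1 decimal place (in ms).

82.0 ms

The intercept a cancels: ΔRT = b·(log₂ n₂ − log₂ n₁) = b·log₂(n₂/n₁).
log₂(16) − log₂(8) = log₂(16/8) = log₂(2) = 1.
ΔRT = 82 × 1.0000 = 82.000 ms.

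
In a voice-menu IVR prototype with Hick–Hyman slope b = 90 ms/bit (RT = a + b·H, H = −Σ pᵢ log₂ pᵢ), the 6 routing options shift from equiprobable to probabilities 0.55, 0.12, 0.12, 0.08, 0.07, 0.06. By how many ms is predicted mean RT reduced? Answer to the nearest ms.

Equiprobable entropy H₀ = log₂ 6 = 2.5850 bits.
Skewed entropy H = −Σ pᵢ log₂ pᵢ = 2.0121 bits.
ΔRT = b·(H₀ − H) = 90 × 0.5729 = 51.56 ms.

52 ms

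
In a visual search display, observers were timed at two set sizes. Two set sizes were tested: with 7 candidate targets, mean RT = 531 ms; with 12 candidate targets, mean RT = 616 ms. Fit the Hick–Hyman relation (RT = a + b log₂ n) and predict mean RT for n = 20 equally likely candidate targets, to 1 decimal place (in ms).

696.6 ms

With log₂ n on the abscissa the relation is linear; from the two conditions:
  b = (616 − 531) / (log₂ 12 − log₂ 7) = 85 / (3.5850 − 2.8074) = 109.310 ms/bit
  a = 531 − 109.310 × 2.8074 = 224.129 ms
Then RT(20) = 224.129 + 109.310 × log₂ 20 = 224.129 + 109.310 × 4.3219 ≈ 696.557 ms.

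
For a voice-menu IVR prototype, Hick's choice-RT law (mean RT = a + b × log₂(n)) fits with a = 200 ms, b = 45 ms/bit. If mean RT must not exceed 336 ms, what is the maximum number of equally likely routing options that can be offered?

8

Set 200 + 45·log₂ n ≤ 336 → log₂ n ≤ (336 − 200)/45 = 3.0222.
So n ≤ 2^3.0222 = 8.124; the largest integer n is 8.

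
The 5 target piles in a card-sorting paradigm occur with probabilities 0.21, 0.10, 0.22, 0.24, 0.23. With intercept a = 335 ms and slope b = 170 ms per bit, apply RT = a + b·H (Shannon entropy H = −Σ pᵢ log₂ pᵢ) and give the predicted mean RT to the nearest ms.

H = 0.21·log₂(1/0.21) + 0.10·log₂(1/0.10) + 0.22·log₂(1/0.22) + 0.24·log₂(1/0.24) + 0.23·log₂(1/0.23) = 2.2674 bits.
RT = 335 + 170 × 2.2674 = 720.46 ms.

720 ms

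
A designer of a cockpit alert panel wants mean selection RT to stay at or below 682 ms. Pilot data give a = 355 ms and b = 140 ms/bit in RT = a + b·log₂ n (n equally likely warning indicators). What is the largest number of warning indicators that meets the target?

5

Information budget: (682 − 355)/140 = 2.3357 bits, so n ≤ 2^2.3357 = 5.048 → at most 5.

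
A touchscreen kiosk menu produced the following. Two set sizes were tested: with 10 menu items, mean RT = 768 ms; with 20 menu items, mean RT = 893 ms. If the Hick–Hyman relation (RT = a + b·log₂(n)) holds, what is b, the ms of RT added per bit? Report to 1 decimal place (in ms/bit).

Slope: b = (893 − 768) / (log₂ 20 − log₂ 10) = 125/1.0000 = 125.000 ms/bit.

125.0 ms/bit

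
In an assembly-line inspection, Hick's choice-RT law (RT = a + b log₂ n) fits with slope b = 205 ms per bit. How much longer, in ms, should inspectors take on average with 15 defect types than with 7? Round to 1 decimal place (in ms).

ΔRT = (a + b log₂ n₂) − (a + b log₂ n₁) = b·(log₂ n₂ − log₂ n₁).
log₂(15) − log₂(7) = 3.9069 − 2.8074 = 1.0995.
ΔRT = 205 × 1.0995 = 225.405 ms.

225.4 ms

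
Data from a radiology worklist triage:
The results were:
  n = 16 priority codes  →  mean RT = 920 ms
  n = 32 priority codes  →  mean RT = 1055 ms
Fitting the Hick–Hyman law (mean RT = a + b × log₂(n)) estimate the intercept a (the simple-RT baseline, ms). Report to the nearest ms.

Slope: b = (1055 − 920) / (log₂ 32 − log₂ 16) = 135/1.0000 = 135 ms/bit.
a = RT₁ − b·log₂ n₁ = 920 − 135 × 4 = 380.000 ms.

380 ms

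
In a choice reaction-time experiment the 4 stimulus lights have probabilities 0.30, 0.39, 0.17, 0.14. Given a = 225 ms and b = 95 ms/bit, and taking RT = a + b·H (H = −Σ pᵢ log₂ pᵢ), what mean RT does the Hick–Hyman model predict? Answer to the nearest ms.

H = 0.30·log₂(1/0.30) + 0.39·log₂(1/0.39) + 0.17·log₂(1/0.17) + 0.14·log₂(1/0.14) = 1.8826 bits.
RT = 225 + 95 × 1.8826 = 403.85 ms.

404 ms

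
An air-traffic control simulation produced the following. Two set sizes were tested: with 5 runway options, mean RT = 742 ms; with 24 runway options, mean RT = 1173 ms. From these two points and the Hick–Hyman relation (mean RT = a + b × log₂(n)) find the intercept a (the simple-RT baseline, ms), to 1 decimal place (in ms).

299.8 ms

The slope on a log₂ axis is (1173 − 742) / (4.5850 − 2.3219) = 190.452 ms/bit.
Intercept: a = 742 − 190.452·log₂(5) = 299.784 ms.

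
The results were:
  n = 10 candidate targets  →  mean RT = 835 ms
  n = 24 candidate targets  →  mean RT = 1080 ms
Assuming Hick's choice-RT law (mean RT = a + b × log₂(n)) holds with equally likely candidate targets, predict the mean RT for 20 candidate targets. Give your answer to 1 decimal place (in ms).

RT is linear in log₂ n, so two points fix the line:
  b = (1080 − 835) / (log₂ 24 − log₂ 10) = 245 / (4.5850 − 3.3219) = 193.977 ms/bit
  a = 835 − 193.977 × 3.3219 = 190.621 ms
Then RT(20) = 190.621 + 193.977 × log₂ 20 = 190.621 + 193.977 × 4.3219 ≈ 1028.977 ms.

1029.0 ms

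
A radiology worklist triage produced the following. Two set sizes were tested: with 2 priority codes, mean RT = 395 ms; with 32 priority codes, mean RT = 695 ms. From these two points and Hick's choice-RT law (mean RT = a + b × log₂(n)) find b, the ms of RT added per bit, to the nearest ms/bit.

The slope on a log₂ axis is (695 − 395) / (5 − 1) = 75 ms/bit.

75 ms/bit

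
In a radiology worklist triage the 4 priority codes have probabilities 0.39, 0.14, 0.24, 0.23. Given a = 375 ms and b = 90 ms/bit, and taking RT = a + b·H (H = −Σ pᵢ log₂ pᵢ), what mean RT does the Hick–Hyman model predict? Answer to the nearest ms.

547 ms

H = 0.39·log₂(1/0.39) + 0.14·log₂(1/0.14) + 0.24·log₂(1/0.24) + 0.23·log₂(1/0.23) = 1.9087 bits.
RT = 375 + 90 × 1.9087 = 546.78 ms.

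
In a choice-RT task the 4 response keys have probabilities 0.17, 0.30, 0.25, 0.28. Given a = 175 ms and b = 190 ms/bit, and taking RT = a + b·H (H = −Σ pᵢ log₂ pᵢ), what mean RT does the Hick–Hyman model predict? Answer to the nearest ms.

Entropy contributions −pᵢ log₂ pᵢ: 0.4346, 0.5211, 0.5000, 0.5142; sum H = 1.9699 bits.
RT = a + bH = 175 + 190·1.9699 = 549.28 ms.

549 ms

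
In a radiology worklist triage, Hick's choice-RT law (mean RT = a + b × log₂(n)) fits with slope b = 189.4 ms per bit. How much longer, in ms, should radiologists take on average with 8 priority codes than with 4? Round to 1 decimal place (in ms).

The intercept a cancels: ΔRT = b·(log₂ n₂ − log₂ n₁) = b·log₂(n₂/n₁).
log₂(8) − log₂(4) = log₂(8/4) = log₂(2) = 1.
ΔRT = 189.4 × 1.0000 = 189.400 ms.

189.4 ms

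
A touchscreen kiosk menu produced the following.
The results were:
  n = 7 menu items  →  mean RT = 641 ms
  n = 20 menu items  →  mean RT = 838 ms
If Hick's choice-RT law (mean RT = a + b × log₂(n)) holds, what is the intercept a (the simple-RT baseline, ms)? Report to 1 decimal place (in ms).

275.8 ms

The slope on a log₂ axis is (838 − 641) / (4.3219 − 2.8074) = 130.070 ms/bit.
a = RT₁ − b·log₂ n₁ = 641 − 130.070 × 2.8074 = 275.848 ms.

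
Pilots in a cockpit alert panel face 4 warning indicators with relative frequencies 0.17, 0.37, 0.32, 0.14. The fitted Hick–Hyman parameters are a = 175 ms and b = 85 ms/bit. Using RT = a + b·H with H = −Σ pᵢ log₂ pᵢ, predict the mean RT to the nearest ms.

336 ms

Entropy contributions −pᵢ log₂ pᵢ: 0.4346, 0.5307, 0.5260, 0.3971; sum H = 1.8885 bits.
RT = a + bH = 175 + 85·1.8885 = 335.52 ms.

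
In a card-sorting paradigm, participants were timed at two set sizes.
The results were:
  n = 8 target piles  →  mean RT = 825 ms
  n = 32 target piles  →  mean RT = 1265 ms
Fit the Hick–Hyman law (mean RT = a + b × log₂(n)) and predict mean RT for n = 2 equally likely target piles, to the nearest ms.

385 ms

With log₂ n on the abscissa the relation is linear; from the two conditions:
  b = (1265 − 825) / (log₂ 32 − log₂ 8) = 440 / (5 − 3) = 220 ms/bit
  a = 825 − 220 × 3 = 165 ms
Then RT(2) = 165 + 220 × log₂ 2 = 165 + 220 × 1 ≈ 385.000 ms.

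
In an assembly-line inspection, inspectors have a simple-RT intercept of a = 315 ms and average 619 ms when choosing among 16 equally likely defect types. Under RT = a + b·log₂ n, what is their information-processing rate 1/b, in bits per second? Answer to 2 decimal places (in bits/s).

13.16 bits/s

Choice component = 619 − 315 = 304 ms over log₂(16) = 4 bits.
b = 304 / 4 = 76.000 ms/bit, so 1/b = 13.158 bits/s.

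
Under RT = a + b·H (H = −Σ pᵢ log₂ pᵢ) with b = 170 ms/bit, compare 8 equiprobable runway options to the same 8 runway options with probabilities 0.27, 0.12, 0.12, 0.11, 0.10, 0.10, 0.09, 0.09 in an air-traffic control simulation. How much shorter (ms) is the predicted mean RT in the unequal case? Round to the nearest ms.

Equiprobable entropy H₀ = log₂ 8 = 3.0000 bits.
Skewed entropy H = −Σ pᵢ log₂ pᵢ = 2.8841 bits.
ΔRT = b·(H₀ − H) = 170 × 0.1159 = 19.70 ms.

20 ms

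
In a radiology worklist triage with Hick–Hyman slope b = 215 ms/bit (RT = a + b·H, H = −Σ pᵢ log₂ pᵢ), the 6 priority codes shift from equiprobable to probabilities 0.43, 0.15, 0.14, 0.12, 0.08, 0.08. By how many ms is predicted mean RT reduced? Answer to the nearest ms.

The RT saving is b·ΔH. Equiprobable H₀ = log₂(6) = 2.5850 bits; with the given probabilities H = 2.2813 bits.
b·(H₀ − H) = 215 × (2.5850 − 2.2813) = 65.29 ms.

65 ms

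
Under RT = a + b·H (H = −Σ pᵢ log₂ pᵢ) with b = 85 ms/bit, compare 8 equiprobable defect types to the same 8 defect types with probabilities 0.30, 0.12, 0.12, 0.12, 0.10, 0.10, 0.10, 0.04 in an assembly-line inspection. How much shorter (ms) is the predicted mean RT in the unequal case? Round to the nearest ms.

17 ms

Equiprobable entropy H₀ = log₂ 8 = 3.0000 bits.
Skewed entropy H = −Σ pᵢ log₂ pᵢ = 2.8046 bits.
ΔRT = b·(H₀ − H) = 85 × 0.1954 = 16.61 ms.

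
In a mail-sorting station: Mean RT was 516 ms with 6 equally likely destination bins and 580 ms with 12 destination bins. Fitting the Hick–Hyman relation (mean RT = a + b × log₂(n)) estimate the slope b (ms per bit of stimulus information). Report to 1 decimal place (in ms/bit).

64.0 ms/bit

Slope: b = (580 − 516) / (log₂ 12 − log₂ 6) = 64/1.0000 = 64.000 ms/bit.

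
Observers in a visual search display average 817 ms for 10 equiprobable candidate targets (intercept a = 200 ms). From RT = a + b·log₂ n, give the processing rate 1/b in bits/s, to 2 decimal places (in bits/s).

5.38 bits/s

Choice component = 817 − 200 = 617 ms over log₂(10) = 3.3219 bits.
b = 617 / 3.3219 = 185.736 ms/bit, so 1/b = 5.384 bits/s.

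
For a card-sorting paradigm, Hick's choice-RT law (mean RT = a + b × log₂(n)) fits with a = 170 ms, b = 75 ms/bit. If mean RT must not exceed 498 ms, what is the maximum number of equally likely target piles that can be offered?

20

Set 170 + 75·log₂ n ≤ 498 → log₂ n ≤ (498 − 170)/75 = 4.3733.
So n ≤ 2^4.3733 = 20.725; the largest integer n is 20.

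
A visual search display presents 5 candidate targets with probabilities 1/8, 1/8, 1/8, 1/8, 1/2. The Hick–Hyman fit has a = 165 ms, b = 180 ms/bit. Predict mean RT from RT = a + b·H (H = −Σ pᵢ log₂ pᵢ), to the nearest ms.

525 ms

H = −Σ pᵢ log₂ pᵢ = 0.125·3 + 0.125·3 + 0.125·3 + 0.125·3 + 0.5·1 = 2.000 bits.
RT = 165 + 180 × 2.000 = 525.00 ms.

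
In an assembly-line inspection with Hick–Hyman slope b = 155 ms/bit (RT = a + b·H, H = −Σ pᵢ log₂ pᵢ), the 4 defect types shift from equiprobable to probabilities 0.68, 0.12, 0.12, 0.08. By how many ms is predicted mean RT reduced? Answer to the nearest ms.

92 ms

The RT saving is b·ΔH. Equiprobable H₀ = log₂(4) = 2.0000 bits; with the given probabilities H = 1.4040 bits.
b·(H₀ − H) = 155 × (2.0000 − 1.4040) = 92.38 ms.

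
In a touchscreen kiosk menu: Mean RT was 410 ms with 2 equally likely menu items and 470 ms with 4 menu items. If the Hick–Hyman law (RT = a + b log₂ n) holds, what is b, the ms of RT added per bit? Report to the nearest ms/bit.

60 ms/bit

The slope on a log₂ axis is (470 − 410) / (2 − 1) = 60 ms/bit.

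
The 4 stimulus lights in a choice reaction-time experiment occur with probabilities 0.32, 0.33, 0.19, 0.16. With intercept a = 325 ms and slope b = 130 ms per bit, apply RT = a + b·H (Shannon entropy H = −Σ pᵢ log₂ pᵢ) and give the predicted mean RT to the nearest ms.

576 ms

Entropy contributions −pᵢ log₂ pᵢ: 0.5260, 0.5278, 0.4552, 0.4230; sum H = 1.9321 bits.
RT = a + bH = 325 + 130·1.9321 = 576.17 ms.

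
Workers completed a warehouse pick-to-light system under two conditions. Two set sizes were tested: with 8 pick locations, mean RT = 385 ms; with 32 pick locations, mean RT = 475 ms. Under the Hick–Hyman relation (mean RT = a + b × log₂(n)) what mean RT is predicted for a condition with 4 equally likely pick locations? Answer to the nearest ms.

Solve the two-equation system in a and b:
  b = (475 − 385) / (log₂ 32 − log₂ 8) = 90 / (5 − 3) = 45 ms/bit
  a = 385 − 45 × 3 = 250 ms
Then RT(4) = 250 + 45 × log₂ 4 = 250 + 45 × 2 ≈ 340.000 ms.

340 ms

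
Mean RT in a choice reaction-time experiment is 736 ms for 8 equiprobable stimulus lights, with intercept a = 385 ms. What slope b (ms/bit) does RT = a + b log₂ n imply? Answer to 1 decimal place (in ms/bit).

log₂(8) = 3 bits.
b = (RT − a)/log₂ n = (736 − 385) / 3 = 117.000 ms/bit.

117.0 ms/bit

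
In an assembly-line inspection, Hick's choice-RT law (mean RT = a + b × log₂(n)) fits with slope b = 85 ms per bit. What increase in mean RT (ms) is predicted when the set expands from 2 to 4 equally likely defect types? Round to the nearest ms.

85 ms

Only the slope matters, since a is common to both: ΔRT = b·log₂(n₂/n₁).
log₂(4) − log₂(2) = log₂(4/2) = log₂(2) = 1.
ΔRT = 85 × 1.0000 = 85.000 ms.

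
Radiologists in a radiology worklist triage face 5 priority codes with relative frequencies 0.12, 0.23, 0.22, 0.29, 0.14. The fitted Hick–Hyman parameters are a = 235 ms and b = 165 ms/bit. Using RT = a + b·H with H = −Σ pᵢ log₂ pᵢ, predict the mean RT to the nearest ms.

606 ms

H = 0.12·log₂(1/0.12) + 0.23·log₂(1/0.23) + 0.22·log₂(1/0.22) + 0.29·log₂(1/0.29) + 0.14·log₂(1/0.14) = 2.2503 bits.
RT = 235 + 165 × 2.2503 = 606.30 ms.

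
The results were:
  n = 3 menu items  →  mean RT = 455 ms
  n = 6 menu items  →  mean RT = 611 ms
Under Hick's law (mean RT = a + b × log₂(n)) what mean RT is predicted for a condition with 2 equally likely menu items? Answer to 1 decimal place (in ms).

363.7 ms

Solve the two-equation system in a and b:
  b = (611 − 455) / (log₂ 6 − log₂ 3) = 156 / (2.5850 − 1.5850) = 156.000 ms/bit
  a = 455 − 156.000 × 1.5850 = 207.746 ms
Then RT(2) = 207.746 + 156.000 × log₂ 2 = 207.746 + 156.000 × 1 ≈ 363.746 ms.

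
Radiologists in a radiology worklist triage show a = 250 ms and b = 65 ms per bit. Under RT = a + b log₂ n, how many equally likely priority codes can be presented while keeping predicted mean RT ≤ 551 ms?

65·log₂ n ≤ 551 − 250 = 301, giving log₂ n ≤ 4.6308 and n ≤ 24.774. The largest whole number is 24.

24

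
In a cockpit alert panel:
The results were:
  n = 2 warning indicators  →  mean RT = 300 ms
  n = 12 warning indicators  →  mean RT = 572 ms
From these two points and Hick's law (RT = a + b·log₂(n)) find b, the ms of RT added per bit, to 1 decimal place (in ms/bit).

105.2 ms/bit

The slope on a log₂ axis is (572 − 300) / (3.5850 − 1) = 105.224 ms/bit.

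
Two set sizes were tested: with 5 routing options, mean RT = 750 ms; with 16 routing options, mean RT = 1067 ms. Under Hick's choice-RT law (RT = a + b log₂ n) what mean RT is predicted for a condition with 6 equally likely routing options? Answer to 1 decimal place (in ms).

With log₂ n on the abscissa the relation is linear; from the two conditions:
  b = (1067 − 750) / (log₂ 16 − log₂ 5) = 317 / (4 − 2.3219) = 188.907 ms/bit
  a = 750 − 188.907 × 2.3219 = 311.371 ms
Then RT(6) = 311.371 + 188.907 × log₂ 6 = 311.371 + 188.907 × 2.5850 ≈ 799.689 ms.

799.7 ms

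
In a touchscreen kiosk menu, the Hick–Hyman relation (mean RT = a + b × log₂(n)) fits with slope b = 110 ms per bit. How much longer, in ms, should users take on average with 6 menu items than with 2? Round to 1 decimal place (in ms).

Only the slope matters, since a is common to both: ΔRT = b·log₂(n₂/n₁).
log₂(6) − log₂(2) = 2.5850 − 1 = 1.5850.
ΔRT = 110 × 1.5850 = 174.346 ms.

174.3 ms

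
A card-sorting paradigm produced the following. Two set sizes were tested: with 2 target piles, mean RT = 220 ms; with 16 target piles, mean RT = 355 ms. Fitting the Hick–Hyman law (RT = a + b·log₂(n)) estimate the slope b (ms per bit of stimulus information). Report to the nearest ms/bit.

45 ms/bit

Slope: b = (355 − 220) / (log₂ 16 − log₂ 2) = 135/3.0000 = 45 ms/bit.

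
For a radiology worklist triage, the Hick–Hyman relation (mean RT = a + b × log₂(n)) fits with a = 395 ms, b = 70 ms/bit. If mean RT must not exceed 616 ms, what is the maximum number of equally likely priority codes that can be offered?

8

Set 395 + 70·log₂ n ≤ 616 → log₂ n ≤ (616 − 395)/70 = 3.1571.
So n ≤ 2^3.1571 = 8.921; the largest integer n is 8.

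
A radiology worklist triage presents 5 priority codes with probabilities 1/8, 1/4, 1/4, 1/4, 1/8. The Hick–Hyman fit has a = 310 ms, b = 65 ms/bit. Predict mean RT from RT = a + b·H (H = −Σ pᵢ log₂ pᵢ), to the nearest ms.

Each term −pᵢ log₂ pᵢ: 0.125·3 + 0.25·2 + 0.25·2 + 0.25·2 + 0.125·3; summed, H = 2.250 bits.
Mean RT = a + bH = 310 + 65·2.250 = 456.25 ms.

456 ms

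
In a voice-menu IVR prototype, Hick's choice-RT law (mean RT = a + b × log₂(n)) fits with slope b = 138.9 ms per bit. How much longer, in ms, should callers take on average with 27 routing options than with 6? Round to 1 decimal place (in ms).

301.4 ms

Only the slope matters, since a is common to both: ΔRT = b·log₂(n₂/n₁).
log₂(27) − log₂(6) = 4.7549 − 2.5850 = 2.1699.
ΔRT = 138.9 × 2.1699 = 301.403 ms.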